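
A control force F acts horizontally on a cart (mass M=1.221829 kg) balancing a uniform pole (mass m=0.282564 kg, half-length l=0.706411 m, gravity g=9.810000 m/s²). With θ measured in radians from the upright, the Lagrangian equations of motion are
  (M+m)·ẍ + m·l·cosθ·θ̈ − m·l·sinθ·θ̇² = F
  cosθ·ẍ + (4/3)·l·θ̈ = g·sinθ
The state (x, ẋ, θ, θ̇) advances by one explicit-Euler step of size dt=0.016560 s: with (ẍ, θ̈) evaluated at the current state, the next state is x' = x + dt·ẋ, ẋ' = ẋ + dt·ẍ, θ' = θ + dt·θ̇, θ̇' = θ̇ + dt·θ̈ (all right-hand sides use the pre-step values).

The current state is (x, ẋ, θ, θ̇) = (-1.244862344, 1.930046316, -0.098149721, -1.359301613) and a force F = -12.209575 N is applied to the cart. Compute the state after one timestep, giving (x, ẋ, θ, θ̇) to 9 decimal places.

sinθ=-0.097992211, cosθ=0.995187182
temp = (F + m·l·θ̇²·sinθ)/(M+m) = (-12.209575 + -0.036140779)/1.504393 = -8.139971257
θ̈ = (g·sinθ − cosθ·temp)/(l·(4/3 − m·cos²θ/(M+m))) = 8.809041687
ẍ = temp − m·l·θ̈·cosθ/(M+m) = -9.303149895
Euler: x'=-1.244862344+0.016560·1.930046316=-1.212900777, ẋ'=1.930046316+0.016560·-9.303149895=1.775986154
       θ'=-0.098149721+0.016560·-1.359301613=-0.120659756, θ̇'=-1.359301613+0.016560·8.809041687=-1.213423883

(-1.212900777, 1.775986154, -0.120659756, -1.213423883)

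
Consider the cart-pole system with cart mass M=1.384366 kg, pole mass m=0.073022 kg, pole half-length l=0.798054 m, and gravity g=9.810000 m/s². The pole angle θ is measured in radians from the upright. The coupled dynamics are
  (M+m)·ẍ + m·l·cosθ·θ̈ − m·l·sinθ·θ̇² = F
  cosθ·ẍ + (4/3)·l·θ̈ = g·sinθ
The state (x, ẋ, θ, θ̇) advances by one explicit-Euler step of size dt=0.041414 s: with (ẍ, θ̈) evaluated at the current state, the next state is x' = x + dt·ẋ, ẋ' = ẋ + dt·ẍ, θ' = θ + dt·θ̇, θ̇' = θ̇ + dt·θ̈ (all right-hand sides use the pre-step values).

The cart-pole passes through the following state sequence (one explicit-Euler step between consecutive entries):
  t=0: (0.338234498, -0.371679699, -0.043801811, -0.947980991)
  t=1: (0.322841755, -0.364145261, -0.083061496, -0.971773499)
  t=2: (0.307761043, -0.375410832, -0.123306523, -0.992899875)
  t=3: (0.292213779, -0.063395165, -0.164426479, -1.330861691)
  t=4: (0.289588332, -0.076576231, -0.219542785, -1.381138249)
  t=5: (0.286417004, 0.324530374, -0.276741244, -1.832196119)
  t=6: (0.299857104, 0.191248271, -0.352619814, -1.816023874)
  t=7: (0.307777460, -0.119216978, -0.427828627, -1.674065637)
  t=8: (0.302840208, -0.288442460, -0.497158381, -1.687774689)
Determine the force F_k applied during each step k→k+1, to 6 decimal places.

F_0 = 0.233988 N
F_1 = -0.421503 N
F_2 = 10.515168 N
F_3 = -0.516748 N
F_4 = 13.519966 N
F_5 = -4.614951 N
F_6 = -10.671653 N
F_7 = -5.904957 N

step 0→1:
  ẍ = (ẋ'−ẋ)/dt = (-0.364145261−-0.371679699)/0.041414 = 0.181930
  θ̈ = (θ̇'−θ̇)/dt = (-0.971773499−-0.947980991)/0.041414 = -0.574504
  sinθ=-0.043788, cosθ=0.999041
  F = (M+m)·ẍ + m·l·cosθ·θ̈ − m·l·sinθ·θ̇² = 0.265142 + -0.033447 − -0.002293 = 0.233988
step 1→2:
  ẍ = (ẋ'−ẋ)/dt = (-0.375410832−-0.364145261)/0.041414 = -0.272023
  θ̈ = (θ̇'−θ̇)/dt = (-0.992899875−-0.971773499)/0.041414 = -0.510126
  sinθ=-0.082966, cosθ=0.996552
  F = (M+m)·ẍ + m·l·cosθ·θ̈ − m·l·sinθ·θ̇² = -0.396443 + -0.029625 − -0.004566 = -0.421503
step 2→3:
  ẍ = (ẋ'−ẋ)/dt = (-0.063395165−-0.375410832)/0.041414 = 7.534063
  θ̈ = (θ̇'−θ̇)/dt = (-1.330861691−-0.992899875)/0.041414 = -8.160569
  sinθ=-0.122994, cosθ=0.992407
  F = (M+m)·ẍ + m·l·cosθ·θ̈ − m·l·sinθ·θ̇² = 10.980052 + -0.471950 − -0.007066 = 10.515168
step 3→4:
  ẍ = (ẋ'−ẋ)/dt = (-0.076576231−-0.063395165)/0.041414 = -0.318276
  θ̈ = (θ̇'−θ̇)/dt = (-1.381138249−-1.330861691)/0.041414 = -1.213999
  sinθ=-0.163687, cosθ=0.986512
  F = (M+m)·ẍ + m·l·cosθ·θ̈ − m·l·sinθ·θ̇² = -0.463851 + -0.069792 − -0.016895 = -0.516748
step 4→5:
  ẍ = (ẋ'−ẋ)/dt = (0.324530374−-0.076576231)/0.041414 = 9.685290
  θ̈ = (θ̇'−θ̇)/dt = (-1.832196119−-1.381138249)/0.041414 = -10.891435
  sinθ=-0.217783, cosθ=0.975997
  F = (M+m)·ẍ + m·l·cosθ·θ̈ − m·l·sinθ·θ̇² = 14.115226 + -0.619469 − -0.024209 = 13.519966
step 5→6:
  ẍ = (ẋ'−ẋ)/dt = (0.191248271−0.324530374)/0.041414 = -3.218286
  θ̈ = (θ̇'−θ̇)/dt = (-1.816023874−-1.832196119)/0.041414 = 0.390502
  sinθ=-0.273222, cosθ=0.961951
  F = (M+m)·ẍ + m·l·cosθ·θ̈ − m·l·sinθ·θ̇² = -4.690292 + 0.021891 − -0.053450 = -4.614951
step 6→7:
  ẍ = (ẋ'−ẋ)/dt = (-0.119216978−0.191248271)/0.041414 = -7.496626
  θ̈ = (θ̇'−θ̇)/dt = (-1.674065637−-1.816023874)/0.041414 = 3.427784
  sinθ=-0.345358, cosθ=0.938471
  F = (M+m)·ẍ + m·l·cosθ·θ̈ − m·l·sinθ·θ̇² = -10.925492 + 0.187465 − -0.066374 = -10.671653
step 7→8:
  ẍ = (ẋ'−ẋ)/dt = (-0.288442460−-0.119216978)/0.041414 = -4.086190
  θ̈ = (θ̇'−θ̇)/dt = (-1.687774689−-1.674065637)/0.041414 = -0.331025
  sinθ=-0.414896, cosθ=0.909869
  F = (M+m)·ẍ + m·l·cosθ·θ̈ − m·l·sinθ·θ̇² = -5.955165 + -0.017552 − -0.067760 = -5.904957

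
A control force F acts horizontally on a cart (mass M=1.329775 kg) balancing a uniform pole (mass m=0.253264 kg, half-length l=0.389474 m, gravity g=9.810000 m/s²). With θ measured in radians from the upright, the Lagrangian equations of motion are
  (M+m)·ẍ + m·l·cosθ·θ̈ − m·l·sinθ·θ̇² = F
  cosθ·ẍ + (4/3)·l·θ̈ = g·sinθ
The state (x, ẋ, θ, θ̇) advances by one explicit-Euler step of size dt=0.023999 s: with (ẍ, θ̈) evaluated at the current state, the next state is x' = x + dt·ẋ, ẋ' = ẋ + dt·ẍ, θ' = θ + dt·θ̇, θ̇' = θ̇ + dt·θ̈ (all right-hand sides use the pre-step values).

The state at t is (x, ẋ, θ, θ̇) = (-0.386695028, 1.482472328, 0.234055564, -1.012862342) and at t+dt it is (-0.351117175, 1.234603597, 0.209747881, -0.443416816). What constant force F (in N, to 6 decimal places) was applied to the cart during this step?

ẍ = (ẋ'−ẋ)/dt = (1.234603597−1.482472328)/0.023999 = -10.328294
θ̈ = (θ̇'−θ̇)/dt = (-0.443416816−-1.012862342)/0.023999 = 23.727886
sinθ=0.231924, cosθ=0.972734
F = (M+m)·ẍ + m·l·cosθ·θ̈ − m·l·sinθ·θ̇² = -16.350092 + 2.276696 − 0.023469 = -14.096866

F = -14.096866 N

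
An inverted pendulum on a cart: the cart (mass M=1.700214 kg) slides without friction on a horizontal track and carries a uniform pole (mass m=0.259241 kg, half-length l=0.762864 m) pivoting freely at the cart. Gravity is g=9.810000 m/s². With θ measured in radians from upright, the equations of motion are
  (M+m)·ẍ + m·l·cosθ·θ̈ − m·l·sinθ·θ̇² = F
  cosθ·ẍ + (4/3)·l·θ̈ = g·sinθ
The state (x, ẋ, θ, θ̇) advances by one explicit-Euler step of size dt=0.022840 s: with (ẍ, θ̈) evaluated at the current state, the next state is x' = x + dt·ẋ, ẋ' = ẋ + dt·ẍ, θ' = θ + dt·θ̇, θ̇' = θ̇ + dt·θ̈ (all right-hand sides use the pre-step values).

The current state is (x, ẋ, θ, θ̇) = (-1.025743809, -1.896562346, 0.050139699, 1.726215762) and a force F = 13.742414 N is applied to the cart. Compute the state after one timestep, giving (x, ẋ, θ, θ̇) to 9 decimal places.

sinθ=0.050118693, cosθ=0.998743269
temp = (F + m·l·θ̇²·sinθ)/(M+m) = (13.742414 + 0.029535254)/1.959455 = 7.028459063
θ̈ = (g·sinθ − cosθ·temp)/(l·(4/3 − m·cos²θ/(M+m))) = -7.122889555
ẍ = temp − m·l·θ̈·cosθ/(M+m) = 7.746460958
Euler: x'=-1.025743809+0.022840·-1.896562346=-1.069061293, ẋ'=-1.896562346+0.022840·7.746460958=-1.719633178
       θ'=0.050139699+0.022840·1.726215762=0.089566467, θ̇'=1.726215762+0.022840·-7.122889555=1.563528965

(-1.069061293, -1.719633178, 0.089566467, 1.563528965)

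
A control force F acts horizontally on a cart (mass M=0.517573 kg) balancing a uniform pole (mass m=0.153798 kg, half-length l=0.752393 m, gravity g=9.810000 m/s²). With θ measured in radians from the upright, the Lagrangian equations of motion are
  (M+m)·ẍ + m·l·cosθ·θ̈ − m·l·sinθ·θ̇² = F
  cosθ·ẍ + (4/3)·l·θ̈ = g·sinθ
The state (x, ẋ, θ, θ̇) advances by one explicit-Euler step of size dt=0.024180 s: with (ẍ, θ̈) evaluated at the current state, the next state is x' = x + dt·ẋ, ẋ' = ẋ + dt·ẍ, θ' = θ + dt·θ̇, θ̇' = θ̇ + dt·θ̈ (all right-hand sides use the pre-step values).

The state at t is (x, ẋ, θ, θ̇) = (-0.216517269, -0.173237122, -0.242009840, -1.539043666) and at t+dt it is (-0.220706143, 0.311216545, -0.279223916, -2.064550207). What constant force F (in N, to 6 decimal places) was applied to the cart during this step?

F = 11.075218 N

ẍ = (ẋ'−ẋ)/dt = (0.311216545−-0.173237122)/0.024180 = 20.035305
θ̈ = (θ̇'−θ̇)/dt = (-2.064550207−-1.539043666)/0.024180 = -21.733108
sinθ=-0.239654, cosθ=0.970858
F = (M+m)·ẍ + m·l·cosθ·θ̈ − m·l·sinθ·θ̇² = 13.451123 + -2.441592 − -0.065687 = 11.075218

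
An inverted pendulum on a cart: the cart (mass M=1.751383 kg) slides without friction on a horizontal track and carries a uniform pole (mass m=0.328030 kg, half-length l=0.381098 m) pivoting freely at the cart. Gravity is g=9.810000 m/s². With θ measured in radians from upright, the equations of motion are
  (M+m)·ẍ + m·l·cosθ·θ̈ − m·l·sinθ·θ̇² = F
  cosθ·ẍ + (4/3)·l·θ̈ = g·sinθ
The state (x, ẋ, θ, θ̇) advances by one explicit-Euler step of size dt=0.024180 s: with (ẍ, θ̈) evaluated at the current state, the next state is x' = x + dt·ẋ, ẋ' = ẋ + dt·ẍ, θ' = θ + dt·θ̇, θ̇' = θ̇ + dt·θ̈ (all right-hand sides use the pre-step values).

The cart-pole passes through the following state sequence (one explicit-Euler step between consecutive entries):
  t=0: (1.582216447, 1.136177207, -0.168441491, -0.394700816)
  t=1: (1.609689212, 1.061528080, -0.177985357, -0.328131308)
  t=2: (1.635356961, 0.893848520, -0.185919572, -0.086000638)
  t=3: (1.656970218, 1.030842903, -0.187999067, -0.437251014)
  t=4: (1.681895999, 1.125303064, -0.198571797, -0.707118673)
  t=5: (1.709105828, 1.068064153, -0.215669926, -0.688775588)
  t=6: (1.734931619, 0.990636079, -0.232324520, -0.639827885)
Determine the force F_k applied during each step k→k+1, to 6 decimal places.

F_0 = -6.077057 N
F_1 = -13.185545 N
F_2 = 9.996625 N
F_3 = 6.757136 N
F_4 = -4.817086 N
F_5 = -6.398709 N

step 0→1:
  ẍ = (ẋ'−ẋ)/dt = (1.061528080−1.136177207)/0.024180 = -3.087226
  θ̈ = (θ̇'−θ̇)/dt = (-0.328131308−-0.394700816)/0.024180 = 2.753081
  sinθ=-0.167646, cosθ=0.985847
  F = (M+m)·ẍ + m·l·cosθ·θ̈ − m·l·sinθ·θ̇² = -6.419618 + 0.339296 − -0.003265 = -6.077057
step 1→2:
  ẍ = (ẋ'−ẋ)/dt = (0.893848520−1.061528080)/0.024180 = -6.934639
  θ̈ = (θ̇'−θ̇)/dt = (-0.086000638−-0.328131308)/0.024180 = 10.013675
  sinθ=-0.177047, cosθ=0.984202
  F = (M+m)·ẍ + m·l·cosθ·θ̈ − m·l·sinθ·θ̇² = -14.419978 + 1.232049 − -0.002383 = -13.185545
step 2→3:
  ẍ = (ẋ'−ẋ)/dt = (1.030842903−0.893848520)/0.024180 = 5.665607
  θ̈ = (θ̇'−θ̇)/dt = (-0.437251014−-0.086000638)/0.024180 = -14.526484
  sinθ=-0.184850, cosθ=0.982767
  F = (M+m)·ẍ + m·l·cosθ·θ̈ − m·l·sinθ·θ̇² = 11.781137 + -1.784683 − -0.000171 = 9.996625
step 3→4:
  ẍ = (ẋ'−ẋ)/dt = (1.125303064−1.030842903)/0.024180 = 3.906541
  θ̈ = (θ̇'−θ̇)/dt = (-0.707118673−-0.437251014)/0.024180 = -11.160780
  sinθ=-0.186894, cosθ=0.982380
  F = (M+m)·ẍ + m·l·cosθ·θ̈ − m·l·sinθ·θ̇² = 8.123312 + -1.370643 − -0.004467 = 6.757136
step 4→5:
  ẍ = (ẋ'−ẋ)/dt = (1.068064153−1.125303064)/0.024180 = -2.367201
  θ̈ = (θ̇'−θ̇)/dt = (-0.688775588−-0.707118673)/0.024180 = 0.758606
  sinθ=-0.197269, cosθ=0.980349
  F = (M+m)·ẍ + m·l·cosθ·θ̈ − m·l·sinθ·θ̇² = -4.922388 + 0.092971 − -0.012331 = -4.817086
step 5→6:
  ẍ = (ẋ'−ẋ)/dt = (0.990636079−1.068064153)/0.024180 = -3.202154
  θ̈ = (θ̇'−θ̇)/dt = (-0.639827885−-0.688775588)/0.024180 = 2.024305
  sinθ=-0.214002, cosθ=0.976833
  F = (M+m)·ẍ + m·l·cosθ·θ̈ − m·l·sinθ·θ̇² = -6.658600 + 0.247199 − -0.012692 = -6.398709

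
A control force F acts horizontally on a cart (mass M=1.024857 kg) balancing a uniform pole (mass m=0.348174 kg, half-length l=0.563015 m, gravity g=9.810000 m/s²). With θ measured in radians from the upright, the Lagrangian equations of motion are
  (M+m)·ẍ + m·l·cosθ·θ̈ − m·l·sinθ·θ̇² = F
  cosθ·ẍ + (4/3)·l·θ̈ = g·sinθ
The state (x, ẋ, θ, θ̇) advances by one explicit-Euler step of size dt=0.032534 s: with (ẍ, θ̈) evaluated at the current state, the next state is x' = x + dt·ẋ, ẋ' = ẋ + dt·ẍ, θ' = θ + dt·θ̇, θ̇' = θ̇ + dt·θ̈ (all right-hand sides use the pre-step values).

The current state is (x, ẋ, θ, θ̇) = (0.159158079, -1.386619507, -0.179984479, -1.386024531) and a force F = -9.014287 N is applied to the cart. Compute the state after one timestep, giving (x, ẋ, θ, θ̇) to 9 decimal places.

(0.114045800, -1.637260822, -0.225077401, -1.133644093)

sinθ=-0.179014303, cosθ=0.983846471
temp = (F + m·l·θ̇²·sinθ)/(M+m) = (-9.014287 + -0.067413344)/1.373031 = -6.614344719
θ̈ = (g·sinθ − cosθ·temp)/(l·(4/3 − m·cos²θ/(M+m))) = 7.757436462
ẍ = temp − m·l·θ̈·cosθ/(M+m) = -7.703980909
Euler: x'=0.159158079+0.032534·-1.386619507=0.114045800, ẋ'=-1.386619507+0.032534·-7.703980909=-1.637260822
       θ'=-0.179984479+0.032534·-1.386024531=-0.225077401, θ̇'=-1.386024531+0.032534·7.757436462=-1.133644093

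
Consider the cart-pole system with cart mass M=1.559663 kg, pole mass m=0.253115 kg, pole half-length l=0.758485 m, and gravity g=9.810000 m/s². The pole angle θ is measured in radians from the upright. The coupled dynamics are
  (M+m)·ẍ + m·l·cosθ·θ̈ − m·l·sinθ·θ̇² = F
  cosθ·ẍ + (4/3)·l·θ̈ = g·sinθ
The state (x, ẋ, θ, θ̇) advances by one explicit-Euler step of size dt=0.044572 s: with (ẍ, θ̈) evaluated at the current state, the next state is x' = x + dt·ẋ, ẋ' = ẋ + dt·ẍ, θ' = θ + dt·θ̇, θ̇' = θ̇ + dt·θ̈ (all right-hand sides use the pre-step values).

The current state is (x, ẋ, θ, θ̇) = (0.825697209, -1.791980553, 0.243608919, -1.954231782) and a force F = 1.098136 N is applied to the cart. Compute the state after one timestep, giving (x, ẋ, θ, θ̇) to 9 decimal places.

(0.745825052, -1.769092831, 0.156504900, -1.871907200)

sinθ=0.241206551, cosθ=0.970473802
temp = (F + m·l·θ̇²·sinθ)/(M+m) = (1.098136 + 0.176850431)/1.812778 = 0.703332913
θ̈ = (g·sinθ − cosθ·temp)/(l·(4/3 − m·cos²θ/(M+m))) = 1.847002206
ẍ = temp − m·l·θ̈·cosθ/(M+m) = 0.513500010
Euler: x'=0.825697209+0.044572·-1.791980553=0.745825052, ẋ'=-1.791980553+0.044572·0.513500010=-1.769092831
       θ'=0.243608919+0.044572·-1.954231782=0.156504900, θ̇'=-1.954231782+0.044572·1.847002206=-1.871907200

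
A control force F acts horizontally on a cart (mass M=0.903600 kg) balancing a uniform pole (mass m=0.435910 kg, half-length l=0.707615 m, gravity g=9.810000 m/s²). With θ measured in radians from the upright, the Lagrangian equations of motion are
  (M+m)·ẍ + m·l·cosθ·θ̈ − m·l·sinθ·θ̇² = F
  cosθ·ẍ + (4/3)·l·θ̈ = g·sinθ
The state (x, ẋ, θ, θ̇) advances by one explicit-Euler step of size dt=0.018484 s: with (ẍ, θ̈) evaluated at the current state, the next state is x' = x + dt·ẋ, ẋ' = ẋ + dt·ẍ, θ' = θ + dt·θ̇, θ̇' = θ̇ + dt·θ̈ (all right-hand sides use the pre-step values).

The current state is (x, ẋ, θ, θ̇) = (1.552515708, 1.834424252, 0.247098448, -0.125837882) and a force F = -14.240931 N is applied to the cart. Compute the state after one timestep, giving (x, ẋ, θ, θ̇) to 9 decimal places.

sinθ=0.244591572, cosθ=0.969626198
temp = (F + m·l·θ̇²·sinθ)/(M+m) = (-14.240931 + 0.001194698)/1.339510 = -10.630556175
θ̈ = (g·sinθ − cosθ·temp)/(l·(4/3 − m·cos²θ/(M+m))) = 17.479134340
ẍ = temp − m·l·θ̈·cosθ/(M+m) = -14.533319035
Euler: x'=1.552515708+0.018484·1.834424252=1.586423206, ẋ'=1.834424252+0.018484·-14.533319035=1.565790383
       θ'=0.247098448+0.018484·-0.125837882=0.244772461, θ̇'=-0.125837882+0.018484·17.479134340=0.197246437

(1.586423206, 1.565790383, 0.244772461, 0.197246437)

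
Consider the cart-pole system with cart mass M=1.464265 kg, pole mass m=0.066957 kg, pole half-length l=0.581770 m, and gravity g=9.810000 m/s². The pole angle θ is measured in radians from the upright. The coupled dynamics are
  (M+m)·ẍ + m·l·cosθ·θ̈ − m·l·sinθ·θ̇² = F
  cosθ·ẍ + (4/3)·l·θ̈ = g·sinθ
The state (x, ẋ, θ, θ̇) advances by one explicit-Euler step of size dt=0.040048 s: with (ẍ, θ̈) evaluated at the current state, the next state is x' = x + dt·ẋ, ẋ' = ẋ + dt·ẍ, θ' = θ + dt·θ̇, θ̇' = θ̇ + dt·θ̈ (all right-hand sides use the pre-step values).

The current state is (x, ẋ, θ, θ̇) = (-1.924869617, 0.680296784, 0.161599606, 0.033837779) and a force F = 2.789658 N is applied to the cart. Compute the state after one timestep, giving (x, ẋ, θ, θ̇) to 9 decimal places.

sinθ=0.160897177, cosθ=0.986971174
temp = (F + m·l·θ̇²·sinθ)/(M+m) = (2.789658 + 0.000007176)/1.531222 = 1.821855470
θ̈ = (g·sinθ − cosθ·temp)/(l·(4/3 − m·cos²θ/(M+m))) = -0.292600755
ẍ = temp − m·l·θ̈·cosθ/(M+m) = 1.829202115
Euler: x'=-1.924869617+0.040048·0.680296784=-1.897625091, ẋ'=0.680296784+0.040048·1.829202115=0.753552670
       θ'=0.161599606+0.040048·0.033837779=0.162954741, θ̇'=0.033837779+0.040048·-0.292600755=0.022119704

(-1.897625091, 0.753552670, 0.162954741, 0.022119704)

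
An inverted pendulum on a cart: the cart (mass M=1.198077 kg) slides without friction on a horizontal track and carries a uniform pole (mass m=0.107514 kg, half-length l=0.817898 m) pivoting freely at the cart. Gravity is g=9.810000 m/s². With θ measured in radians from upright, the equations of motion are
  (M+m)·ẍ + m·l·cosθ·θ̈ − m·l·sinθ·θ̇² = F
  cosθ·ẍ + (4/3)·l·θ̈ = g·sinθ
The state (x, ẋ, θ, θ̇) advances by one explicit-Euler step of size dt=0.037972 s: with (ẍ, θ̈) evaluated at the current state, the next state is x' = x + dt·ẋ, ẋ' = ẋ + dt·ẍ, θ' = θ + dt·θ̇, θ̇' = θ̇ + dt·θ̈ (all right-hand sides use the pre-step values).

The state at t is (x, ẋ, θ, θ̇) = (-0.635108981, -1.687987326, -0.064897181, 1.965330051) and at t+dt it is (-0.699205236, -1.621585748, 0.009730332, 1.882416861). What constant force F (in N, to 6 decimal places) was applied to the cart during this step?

ẍ = (ẋ'−ẋ)/dt = (-1.621585748−-1.687987326)/0.037972 = 1.748698
θ̈ = (θ̇'−θ̇)/dt = (1.882416861−1.965330051)/0.037972 = -2.183535
sinθ=-0.064852, cosθ=0.997895
F = (M+m)·ẍ + m·l·cosθ·θ̈ − m·l·sinθ·θ̇² = 2.283085 + -0.191606 − -0.022027 = 2.113506

F = 2.113506 N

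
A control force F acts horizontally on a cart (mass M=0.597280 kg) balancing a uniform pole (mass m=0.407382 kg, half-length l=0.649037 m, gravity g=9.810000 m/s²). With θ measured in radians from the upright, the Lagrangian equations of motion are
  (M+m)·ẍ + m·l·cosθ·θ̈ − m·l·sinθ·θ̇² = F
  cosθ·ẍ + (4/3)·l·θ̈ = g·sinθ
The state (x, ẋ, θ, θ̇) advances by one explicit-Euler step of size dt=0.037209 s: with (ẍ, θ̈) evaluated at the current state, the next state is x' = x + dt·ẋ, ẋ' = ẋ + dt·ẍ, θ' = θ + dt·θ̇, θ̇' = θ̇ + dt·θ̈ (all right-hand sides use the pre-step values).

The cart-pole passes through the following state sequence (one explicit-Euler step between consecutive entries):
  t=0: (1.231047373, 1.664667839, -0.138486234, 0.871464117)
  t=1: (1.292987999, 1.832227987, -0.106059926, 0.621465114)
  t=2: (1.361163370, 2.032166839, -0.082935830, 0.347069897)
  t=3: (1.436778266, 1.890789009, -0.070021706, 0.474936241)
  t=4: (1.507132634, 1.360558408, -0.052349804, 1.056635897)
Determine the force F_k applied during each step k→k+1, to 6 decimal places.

step 0→1:
  ẍ = (ẋ'−ẋ)/dt = (1.832227987−1.664667839)/0.037209 = 4.503216
  θ̈ = (θ̇'−θ̇)/dt = (0.621465114−0.871464117)/0.037209 = -6.718778
  sinθ=-0.138044, cosθ=0.990426
  F = (M+m)·ẍ + m·l·cosθ·θ̈ − m·l·sinθ·θ̇² = 4.524210 + -1.759477 − -0.027720 = 2.792452
step 1→2:
  ẍ = (ẋ'−ẋ)/dt = (2.032166839−1.832227987)/0.037209 = 5.373400
  θ̈ = (θ̇'−θ̇)/dt = (0.347069897−0.621465114)/0.037209 = -7.374431
  sinθ=-0.105861, cosθ=0.994381
  F = (M+m)·ẍ + m·l·cosθ·θ̈ − m·l·sinθ·θ̇² = 5.398451 + -1.938887 − -0.010810 = 3.470374
step 2→3:
  ẍ = (ẋ'−ẋ)/dt = (1.890789009−2.032166839)/0.037209 = -3.799560
  θ̈ = (θ̇'−θ̇)/dt = (0.474936241−0.347069897)/0.037209 = 3.436436
  sinθ=-0.082841, cosθ=0.996563
  F = (M+m)·ẍ + m·l·cosθ·θ̈ − m·l·sinθ·θ̇² = -3.817274 + 0.905491 − -0.002638 = -2.909144
step 3→4:
  ẍ = (ẋ'−ẋ)/dt = (1.360558408−1.890789009)/0.037209 = -14.250063
  θ̈ = (θ̇'−θ̇)/dt = (1.056635897−0.474936241)/0.037209 = 15.633305
  sinθ=-0.069965, cosθ=0.997549
  F = (M+m)·ẍ + m·l·cosθ·θ̈ − m·l·sinθ·θ̇² = -14.316497 + 4.123410 − -0.004173 = -10.188914

F_0 = 2.792452 N
F_1 = 3.470374 N
F_2 = -2.909144 N
F_3 = -10.188914 N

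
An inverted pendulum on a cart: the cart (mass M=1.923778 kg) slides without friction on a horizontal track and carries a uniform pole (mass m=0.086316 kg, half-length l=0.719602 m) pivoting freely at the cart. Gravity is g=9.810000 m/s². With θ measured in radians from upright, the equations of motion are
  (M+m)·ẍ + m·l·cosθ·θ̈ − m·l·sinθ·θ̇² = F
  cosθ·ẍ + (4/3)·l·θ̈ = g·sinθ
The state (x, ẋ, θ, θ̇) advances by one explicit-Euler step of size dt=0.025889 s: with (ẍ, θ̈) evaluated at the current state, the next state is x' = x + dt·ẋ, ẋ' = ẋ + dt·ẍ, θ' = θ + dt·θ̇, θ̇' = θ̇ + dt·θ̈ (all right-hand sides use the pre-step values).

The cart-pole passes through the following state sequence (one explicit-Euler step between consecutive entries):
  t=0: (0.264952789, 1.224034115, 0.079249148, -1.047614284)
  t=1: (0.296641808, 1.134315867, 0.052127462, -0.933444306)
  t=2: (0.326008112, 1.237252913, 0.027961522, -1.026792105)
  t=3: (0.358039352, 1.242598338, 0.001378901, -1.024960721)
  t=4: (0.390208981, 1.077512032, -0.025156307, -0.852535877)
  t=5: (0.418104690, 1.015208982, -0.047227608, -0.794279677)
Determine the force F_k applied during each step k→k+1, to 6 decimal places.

F_0 = -6.698313 N
F_1 = 7.765842 N
F_2 = 0.417595 N
F_3 = -12.404167 N
F_4 = -4.696522 N

step 0→1:
  ẍ = (ẋ'−ẋ)/dt = (1.134315867−1.224034115)/0.025889 = -3.465497
  θ̈ = (θ̇'−θ̇)/dt = (-0.933444306−-1.047614284)/0.025889 = 4.409980
  sinθ=0.079166, cosθ=0.996861
  F = (M+m)·ẍ + m·l·cosθ·θ̈ − m·l·sinθ·θ̇² = -6.965974 + 0.273058 − 0.005397 = -6.698313
step 1→2:
  ẍ = (ẋ'−ẋ)/dt = (1.237252913−1.134315867)/0.025889 = 3.976092
  θ̈ = (θ̇'−θ̇)/dt = (-1.026792105−-0.933444306)/0.025889 = -3.605693
  sinθ=0.052104, cosθ=0.998642
  F = (M+m)·ẍ + m·l·cosθ·θ̈ − m·l·sinθ·θ̇² = 7.992319 + -0.223657 − 0.002820 = 7.765842
step 2→3:
  ẍ = (ẋ'−ẋ)/dt = (1.242598338−1.237252913)/0.025889 = 0.206475
  θ̈ = (θ̇'−θ̇)/dt = (-1.024960721−-1.026792105)/0.025889 = 0.070740
  sinθ=0.027958, cosθ=0.999609
  F = (M+m)·ẍ + m·l·cosθ·θ̈ − m·l·sinθ·θ̇² = 0.415034 + 0.004392 − 0.001831 = 0.417595
step 3→4:
  ẍ = (ẋ'−ẋ)/dt = (1.077512032−1.242598338)/0.025889 = -6.376697
  θ̈ = (θ̇'−θ̇)/dt = (-0.852535877−-1.024960721)/0.025889 = 6.660159
  sinθ=0.001379, cosθ=0.999999
  F = (M+m)·ẍ + m·l·cosθ·θ̈ − m·l·sinθ·θ̇² = -12.817760 + 0.413683 − 0.000090 = -12.404167
step 4→5:
  ẍ = (ẋ'−ẋ)/dt = (1.015208982−1.077512032)/0.025889 = -2.406545
  θ̈ = (θ̇'−θ̇)/dt = (-0.794279677−-0.852535877)/0.025889 = 2.250230
  sinθ=-0.025154, cosθ=0.999684
  F = (M+m)·ẍ + m·l·cosθ·θ̈ − m·l·sinθ·θ̇² = -4.837382 + 0.139725 − -0.001136 = -4.696522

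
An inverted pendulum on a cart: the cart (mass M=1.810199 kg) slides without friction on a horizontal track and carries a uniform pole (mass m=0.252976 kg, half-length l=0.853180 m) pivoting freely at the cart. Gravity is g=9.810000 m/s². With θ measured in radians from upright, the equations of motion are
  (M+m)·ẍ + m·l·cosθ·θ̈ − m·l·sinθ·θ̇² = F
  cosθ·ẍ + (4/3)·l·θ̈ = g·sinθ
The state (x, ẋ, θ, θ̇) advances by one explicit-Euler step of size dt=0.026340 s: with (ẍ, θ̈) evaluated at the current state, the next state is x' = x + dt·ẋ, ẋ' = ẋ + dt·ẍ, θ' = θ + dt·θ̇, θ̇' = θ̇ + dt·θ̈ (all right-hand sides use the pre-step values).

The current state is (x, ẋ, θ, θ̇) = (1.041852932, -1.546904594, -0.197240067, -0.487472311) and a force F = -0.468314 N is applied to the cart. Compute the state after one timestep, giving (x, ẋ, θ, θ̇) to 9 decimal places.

sinθ=-0.195963659, cosθ=0.980611158
temp = (F + m·l·θ̇²·sinθ)/(M+m) = (-0.468314 + -0.010050680)/2.063175 = -0.231858509
θ̈ = (g·sinθ − cosθ·temp)/(l·(4/3 − m·cos²θ/(M+m))) = -1.634596262
ẍ = temp − m·l·θ̈·cosθ/(M+m) = -0.064174653
Euler: x'=1.041852932+0.026340·-1.546904594=1.001107465, ẋ'=-1.546904594+0.026340·-0.064174653=-1.548594954
       θ'=-0.197240067+0.026340·-0.487472311=-0.210080088, θ̇'=-0.487472311+0.026340·-1.634596262=-0.530527577

(1.001107465, -1.548594954, -0.210080088, -0.530527577)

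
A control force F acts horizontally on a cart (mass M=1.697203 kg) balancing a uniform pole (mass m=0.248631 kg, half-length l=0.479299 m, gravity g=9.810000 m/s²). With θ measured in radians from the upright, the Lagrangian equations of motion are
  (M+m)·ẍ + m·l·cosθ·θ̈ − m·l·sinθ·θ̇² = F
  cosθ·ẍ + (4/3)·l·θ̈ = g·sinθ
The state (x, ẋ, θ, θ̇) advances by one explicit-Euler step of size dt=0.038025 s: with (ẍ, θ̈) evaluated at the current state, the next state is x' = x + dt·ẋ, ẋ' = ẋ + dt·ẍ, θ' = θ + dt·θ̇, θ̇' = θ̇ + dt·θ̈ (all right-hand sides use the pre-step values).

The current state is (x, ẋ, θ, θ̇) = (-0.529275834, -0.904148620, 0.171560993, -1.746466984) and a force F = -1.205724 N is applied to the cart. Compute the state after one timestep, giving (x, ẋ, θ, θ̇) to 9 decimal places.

sinθ=0.170720633, cosθ=0.985319474
temp = (F + m·l·θ̇²·sinθ)/(M+m) = (-1.205724 + 0.062053827)/1.945834 = -0.587753206
θ̈ = (g·sinθ − cosθ·temp)/(l·(4/3 − m·cos²θ/(M+m))) = 3.888656822
ẍ = temp − m·l·θ̈·cosθ/(M+m) = -0.822409765
Euler: x'=-0.529275834+0.038025·-0.904148620=-0.563656085, ẋ'=-0.904148620+0.038025·-0.822409765=-0.935420751
       θ'=0.171560993+0.038025·-1.746466984=0.105151586, θ̇'=-1.746466984+0.038025·3.888656822=-1.598600808

(-0.563656085, -0.935420751, 0.105151586, -1.598600808)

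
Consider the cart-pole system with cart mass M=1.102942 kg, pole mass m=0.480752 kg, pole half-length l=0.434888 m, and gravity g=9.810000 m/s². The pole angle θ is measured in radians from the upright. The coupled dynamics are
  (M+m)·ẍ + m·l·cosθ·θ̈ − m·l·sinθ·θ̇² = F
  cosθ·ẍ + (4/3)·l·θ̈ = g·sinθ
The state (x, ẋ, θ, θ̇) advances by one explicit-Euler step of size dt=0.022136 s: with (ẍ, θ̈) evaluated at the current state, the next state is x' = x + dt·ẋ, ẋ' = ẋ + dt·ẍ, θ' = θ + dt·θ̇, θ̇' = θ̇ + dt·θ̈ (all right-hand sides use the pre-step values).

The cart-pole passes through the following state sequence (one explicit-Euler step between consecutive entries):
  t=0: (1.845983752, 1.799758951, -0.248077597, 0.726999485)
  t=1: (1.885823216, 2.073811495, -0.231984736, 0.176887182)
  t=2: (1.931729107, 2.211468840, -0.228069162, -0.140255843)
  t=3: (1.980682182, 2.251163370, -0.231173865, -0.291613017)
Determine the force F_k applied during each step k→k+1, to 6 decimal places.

F_0 = 14.597181 N
F_1 = 6.934879 N
F_2 = 1.448287 N

step 0→1:
  ẍ = (ẋ'−ẋ)/dt = (2.073811495−1.799758951)/0.022136 = 12.380400
  θ̈ = (θ̇'−θ̇)/dt = (0.176887182−0.726999485)/0.022136 = -24.851477
  sinθ=-0.245541, cosθ=0.969386
  F = (M+m)·ẍ + m·l·cosθ·θ̈ − m·l·sinθ·θ̇² = 19.606766 + -5.036717 − -0.027133 = 14.597181
step 1→2:
  ẍ = (ẋ'−ẋ)/dt = (2.211468840−2.073811495)/0.022136 = 6.218709
  θ̈ = (θ̇'−θ̇)/dt = (-0.140255843−0.176887182)/0.022136 = -14.327025
  sinθ=-0.229910, cosθ=0.973212
  F = (M+m)·ẍ + m·l·cosθ·θ̈ − m·l·sinθ·θ̇² = 9.848532 + -2.915157 − -0.001504 = 6.934879
step 2→3:
  ẍ = (ẋ'−ẋ)/dt = (2.251163370−2.211468840)/0.022136 = 1.793212
  θ̈ = (θ̇'−θ̇)/dt = (-0.291613017−-0.140255843)/0.022136 = -6.837603
  sinθ=-0.226097, cosθ=0.974105
  F = (M+m)·ẍ + m·l·cosθ·θ̈ − m·l·sinθ·θ̇² = 2.839898 + -1.392541 − -0.000930 = 1.448287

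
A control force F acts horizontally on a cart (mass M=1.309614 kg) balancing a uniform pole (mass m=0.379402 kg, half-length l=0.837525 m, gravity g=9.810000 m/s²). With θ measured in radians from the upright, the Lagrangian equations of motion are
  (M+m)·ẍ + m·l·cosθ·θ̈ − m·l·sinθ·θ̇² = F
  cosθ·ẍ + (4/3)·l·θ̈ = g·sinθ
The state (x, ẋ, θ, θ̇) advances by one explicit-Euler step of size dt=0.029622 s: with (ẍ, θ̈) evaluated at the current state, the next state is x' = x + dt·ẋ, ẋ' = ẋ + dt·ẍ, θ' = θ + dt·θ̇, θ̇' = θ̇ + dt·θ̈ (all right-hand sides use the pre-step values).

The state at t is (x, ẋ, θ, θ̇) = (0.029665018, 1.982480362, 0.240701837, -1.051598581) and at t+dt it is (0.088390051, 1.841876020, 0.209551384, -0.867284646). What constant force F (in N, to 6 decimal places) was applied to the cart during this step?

F = -6.180725 N

ẍ = (ẋ'−ẋ)/dt = (1.841876020−1.982480362)/0.029622 = -4.746619
θ̈ = (θ̇'−θ̇)/dt = (-0.867284646−-1.051598581)/0.029622 = 6.222198
sinθ=0.238384, cosθ=0.971171
F = (M+m)·ẍ + m·l·cosθ·θ̈ − m·l·sinθ·θ̇² = -8.017115 + 1.920157 − 0.083767 = -6.180725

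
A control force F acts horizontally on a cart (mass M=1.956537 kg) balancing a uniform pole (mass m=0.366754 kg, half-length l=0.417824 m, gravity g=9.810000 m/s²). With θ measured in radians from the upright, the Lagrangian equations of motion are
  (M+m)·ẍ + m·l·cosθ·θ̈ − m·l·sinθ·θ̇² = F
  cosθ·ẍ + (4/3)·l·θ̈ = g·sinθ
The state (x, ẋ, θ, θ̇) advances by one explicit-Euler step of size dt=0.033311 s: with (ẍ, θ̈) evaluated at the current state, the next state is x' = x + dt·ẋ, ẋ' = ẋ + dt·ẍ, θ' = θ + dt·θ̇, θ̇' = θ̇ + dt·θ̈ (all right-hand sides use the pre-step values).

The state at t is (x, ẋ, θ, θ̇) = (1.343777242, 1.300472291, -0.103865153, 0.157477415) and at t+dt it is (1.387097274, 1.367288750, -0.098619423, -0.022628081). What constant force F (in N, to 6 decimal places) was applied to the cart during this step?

ẍ = (ẋ'−ẋ)/dt = (1.367288750−1.300472291)/0.033311 = 2.005838
θ̈ = (θ̇'−θ̇)/dt = (-0.022628081−0.157477415)/0.033311 = -5.406787
sinθ=-0.103679, cosθ=0.994611
F = (M+m)·ẍ + m·l·cosθ·θ̈ − m·l·sinθ·θ̇² = 4.660145 + -0.824064 − -0.000394 = 3.836475

F = 3.836475 N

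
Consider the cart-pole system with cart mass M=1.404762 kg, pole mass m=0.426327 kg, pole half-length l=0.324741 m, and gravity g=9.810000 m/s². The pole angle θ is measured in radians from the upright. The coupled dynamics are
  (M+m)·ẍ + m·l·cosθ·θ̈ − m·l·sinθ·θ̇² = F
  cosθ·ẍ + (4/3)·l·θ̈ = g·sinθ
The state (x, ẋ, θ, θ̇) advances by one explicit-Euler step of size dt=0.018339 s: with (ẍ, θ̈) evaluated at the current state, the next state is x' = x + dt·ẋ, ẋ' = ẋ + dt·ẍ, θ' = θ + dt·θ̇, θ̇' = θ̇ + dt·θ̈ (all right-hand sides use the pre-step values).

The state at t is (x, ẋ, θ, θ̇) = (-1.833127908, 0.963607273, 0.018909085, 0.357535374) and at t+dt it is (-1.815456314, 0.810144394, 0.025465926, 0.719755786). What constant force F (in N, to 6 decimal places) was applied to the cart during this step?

ẍ = (ẋ'−ẋ)/dt = (0.810144394−0.963607273)/0.018339 = -8.368116
θ̈ = (θ̇'−θ̇)/dt = (0.719755786−0.357535374)/0.018339 = 19.751372
sinθ=0.018908, cosθ=0.999821
F = (M+m)·ẍ + m·l·cosθ·θ̈ − m·l·sinθ·θ̇² = -15.322765 + 2.734007 − 0.000335 = -12.589093

F = -12.589093 N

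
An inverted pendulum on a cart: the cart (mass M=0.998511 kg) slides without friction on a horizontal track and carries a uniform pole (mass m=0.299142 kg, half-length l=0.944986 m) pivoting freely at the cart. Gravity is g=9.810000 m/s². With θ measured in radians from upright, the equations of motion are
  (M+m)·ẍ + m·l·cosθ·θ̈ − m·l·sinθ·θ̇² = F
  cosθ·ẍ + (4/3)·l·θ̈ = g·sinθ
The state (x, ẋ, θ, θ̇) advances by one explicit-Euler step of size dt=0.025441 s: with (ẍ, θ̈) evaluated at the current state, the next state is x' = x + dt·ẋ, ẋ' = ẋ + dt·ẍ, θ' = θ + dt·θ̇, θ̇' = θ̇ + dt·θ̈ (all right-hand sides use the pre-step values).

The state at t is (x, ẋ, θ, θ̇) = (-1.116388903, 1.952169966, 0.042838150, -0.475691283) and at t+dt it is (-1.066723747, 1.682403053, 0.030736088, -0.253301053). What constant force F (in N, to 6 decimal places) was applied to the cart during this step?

F = -11.293771 N

ẍ = (ẋ'−ẋ)/dt = (1.682403053−1.952169966)/0.025441 = -10.603629
θ̈ = (θ̇'−θ̇)/dt = (-0.253301053−-0.475691283)/0.025441 = 8.741411
sinθ=0.042825, cosθ=0.999083
F = (M+m)·ẍ + m·l·cosθ·θ̈ − m·l·sinθ·θ̇² = -13.759830 + 2.468799 − 0.002739 = -11.293771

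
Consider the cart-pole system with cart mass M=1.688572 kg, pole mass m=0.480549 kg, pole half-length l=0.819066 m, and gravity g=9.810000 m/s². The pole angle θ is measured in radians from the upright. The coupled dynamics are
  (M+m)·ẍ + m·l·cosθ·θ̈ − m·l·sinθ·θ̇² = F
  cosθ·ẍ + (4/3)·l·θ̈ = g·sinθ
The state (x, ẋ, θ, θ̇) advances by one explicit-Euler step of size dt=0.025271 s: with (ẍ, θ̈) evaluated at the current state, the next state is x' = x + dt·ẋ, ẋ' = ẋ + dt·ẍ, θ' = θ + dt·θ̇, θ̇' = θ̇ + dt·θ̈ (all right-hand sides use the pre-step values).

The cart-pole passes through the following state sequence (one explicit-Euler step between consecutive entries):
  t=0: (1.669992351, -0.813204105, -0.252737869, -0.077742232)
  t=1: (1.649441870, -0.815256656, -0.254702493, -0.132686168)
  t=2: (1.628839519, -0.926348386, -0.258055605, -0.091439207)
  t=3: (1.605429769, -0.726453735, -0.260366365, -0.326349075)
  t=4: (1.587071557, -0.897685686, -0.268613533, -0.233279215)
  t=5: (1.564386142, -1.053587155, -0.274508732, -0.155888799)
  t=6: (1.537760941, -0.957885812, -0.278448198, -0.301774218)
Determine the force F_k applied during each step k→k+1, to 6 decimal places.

F_0 = -1.004162 N
F_1 = -8.912041 N
F_2 = 13.621053 N
F_3 = -13.286073 N
F_4 = -12.213876 N
F_5 = 6.029937 N

step 0→1:
  ẍ = (ẋ'−ẋ)/dt = (-0.815256656−-0.813204105)/0.025271 = -0.081222
  θ̈ = (θ̇'−θ̇)/dt = (-0.132686168−-0.077742232)/0.025271 = -2.174189
  sinθ=-0.250056, cosθ=0.968231
  F = (M+m)·ẍ + m·l·cosθ·θ̈ − m·l·sinθ·θ̇² = -0.176179 + -0.828577 − -0.000595 = -1.004162
step 1→2:
  ẍ = (ẋ'−ẋ)/dt = (-0.926348386−-0.815256656)/0.025271 = -4.396016
  θ̈ = (θ̇'−θ̇)/dt = (-0.091439207−-0.132686168)/0.025271 = 1.632186
  sinθ=-0.251958, cosθ=0.967738
  F = (M+m)·ẍ + m·l·cosθ·θ̈ − m·l·sinθ·θ̇² = -9.535491 + 0.621705 − -0.001746 = -8.912041
step 2→3:
  ẍ = (ẋ'−ẋ)/dt = (-0.726453735−-0.926348386)/0.025271 = 7.910041
  θ̈ = (θ̇'−θ̇)/dt = (-0.326349075−-0.091439207)/0.025271 = -9.295630
  sinθ=-0.255201, cosθ=0.966888
  F = (M+m)·ẍ + m·l·cosθ·θ̈ − m·l·sinθ·θ̇² = 17.157836 + -3.537623 − -0.000840 = 13.621053
step 3→4:
  ẍ = (ẋ'−ẋ)/dt = (-0.897685686−-0.726453735)/0.025271 = -6.775828
  θ̈ = (θ̇'−θ̇)/dt = (-0.233279215−-0.326349075)/0.025271 = 3.682872
  sinθ=-0.257435, cosθ=0.966296
  F = (M+m)·ẍ + m·l·cosθ·θ̈ − m·l·sinθ·θ̇² = -14.697591 + 1.400726 − -0.010792 = -13.286073
step 4→5:
  ẍ = (ẋ'−ẋ)/dt = (-1.053587155−-0.897685686)/0.025271 = -6.169185
  θ̈ = (θ̇'−θ̇)/dt = (-0.155888799−-0.233279215)/0.025271 = 3.062420
  sinθ=-0.265395, cosθ=0.964140
  F = (M+m)·ẍ + m·l·cosθ·θ̈ − m·l·sinθ·θ̇² = -13.381708 + 1.162148 − -0.005685 = -12.213876
step 5→6:
  ẍ = (ẋ'−ẋ)/dt = (-0.957885812−-1.053587155)/0.025271 = 3.787003
  θ̈ = (θ̇'−θ̇)/dt = (-0.301774218−-0.155888799)/0.025271 = -5.772839
  sinθ=-0.271074, cosθ=0.962558
  F = (M+m)·ẍ + m·l·cosθ·θ̈ − m·l·sinθ·θ̇² = 8.214467 + -2.187123 − -0.002593 = 6.029937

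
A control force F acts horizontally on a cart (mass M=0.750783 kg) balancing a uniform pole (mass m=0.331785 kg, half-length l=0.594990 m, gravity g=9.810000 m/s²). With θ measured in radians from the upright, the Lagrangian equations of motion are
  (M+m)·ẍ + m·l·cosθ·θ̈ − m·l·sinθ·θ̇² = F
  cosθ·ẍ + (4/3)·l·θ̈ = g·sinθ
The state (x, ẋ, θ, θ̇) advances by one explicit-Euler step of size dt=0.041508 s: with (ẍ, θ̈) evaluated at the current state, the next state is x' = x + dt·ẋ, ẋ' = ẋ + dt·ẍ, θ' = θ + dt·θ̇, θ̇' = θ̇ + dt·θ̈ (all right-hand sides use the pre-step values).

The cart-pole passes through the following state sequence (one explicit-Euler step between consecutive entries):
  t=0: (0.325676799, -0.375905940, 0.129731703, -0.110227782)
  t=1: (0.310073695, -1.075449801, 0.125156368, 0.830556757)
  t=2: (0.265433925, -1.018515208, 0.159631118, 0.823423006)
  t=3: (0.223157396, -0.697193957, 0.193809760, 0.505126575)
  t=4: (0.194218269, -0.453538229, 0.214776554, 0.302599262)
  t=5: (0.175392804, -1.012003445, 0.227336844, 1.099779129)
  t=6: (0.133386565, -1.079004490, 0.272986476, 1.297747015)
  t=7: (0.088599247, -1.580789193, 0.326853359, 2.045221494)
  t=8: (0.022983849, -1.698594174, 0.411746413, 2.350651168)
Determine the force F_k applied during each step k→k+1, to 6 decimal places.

F_0 = -13.808380 N
F_1 = 1.434247 N
F_2 = 6.864541 N
F_3 = 5.399901 N
F_4 = -10.864940 N
F_5 = -0.883971 N
F_6 = -9.753366 N
F_7 = -1.961889 N

step 0→1:
  ẍ = (ẋ'−ẋ)/dt = (-1.075449801−-0.375905940)/0.041508 = -16.853230
  θ̈ = (θ̇'−θ̇)/dt = (0.830556757−-0.110227782)/0.041508 = 22.665138
  sinθ=0.129368, cosθ=0.991597
  F = (M+m)·ẍ + m·l·cosθ·θ̈ − m·l·sinθ·θ̇² = -18.244767 + 4.436698 − 0.000310 = -13.808380
step 1→2:
  ẍ = (ẋ'−ẋ)/dt = (-1.018515208−-1.075449801)/0.041508 = 1.371653
  θ̈ = (θ̇'−θ̇)/dt = (0.823423006−0.830556757)/0.041508 = -0.171864
  sinθ=0.124830, cosθ=0.992178
  F = (M+m)·ẍ + m·l·cosθ·θ̈ − m·l·sinθ·θ̇² = 1.484908 + -0.033662 − 0.016999 = 1.434247
step 2→3:
  ẍ = (ẋ'−ẋ)/dt = (-0.697193957−-1.018515208)/0.041508 = 7.741188
  θ̈ = (θ̇'−θ̇)/dt = (0.505126575−0.823423006)/0.041508 = -7.668315
  sinθ=0.158954, cosθ=0.987286
  F = (M+m)·ẍ + m·l·cosθ·θ̈ − m·l·sinθ·θ̇² = 8.380363 + -1.494546 − 0.021276 = 6.864541
step 3→4:
  ẍ = (ẋ'−ẋ)/dt = (-0.453538229−-0.697193957)/0.041508 = 5.870091
  θ̈ = (θ̇'−θ̇)/dt = (0.302599262−0.505126575)/0.041508 = -4.879236
  sinθ=0.192599, cosθ=0.981278
  F = (M+m)·ẍ + m·l·cosθ·θ̈ − m·l·sinθ·θ̇² = 6.354772 + -0.945170 − 0.009701 = 5.399901
step 4→5:
  ẍ = (ẋ'−ẋ)/dt = (-1.012003445−-0.453538229)/0.041508 = -13.454400
  θ̈ = (θ̇'−θ̇)/dt = (1.099779129−0.302599262)/0.041508 = 19.205451
  sinθ=0.213129, cosθ=0.977024
  F = (M+m)·ẍ + m·l·cosθ·θ̈ − m·l·sinθ·θ̇² = -14.565302 + 3.704215 − 0.003853 = -10.864940
step 5→6:
  ẍ = (ẋ'−ẋ)/dt = (-1.079004490−-1.012003445)/0.041508 = -1.614172
  θ̈ = (θ̇'−θ̇)/dt = (1.297747015−1.099779129)/0.041508 = 4.769391
  sinθ=0.225384, cosθ=0.974270
  F = (M+m)·ẍ + m·l·cosθ·θ̈ − m·l·sinθ·θ̇² = -1.747451 + 0.917294 − 0.053815 = -0.883971
step 6→7:
  ẍ = (ẋ'−ẋ)/dt = (-1.580789193−-1.079004490)/0.041508 = -12.088867
  θ̈ = (θ̇'−θ̇)/dt = (2.045221494−1.297747015)/0.041508 = 18.007962
  sinθ=0.269609, cosθ=0.962970
  F = (M+m)·ẍ + m·l·cosθ·θ̈ − m·l·sinθ·θ̇² = -13.087021 + 3.423290 − 0.089636 = -9.753366
step 7→8:
  ẍ = (ẋ'−ẋ)/dt = (-1.698594174−-1.580789193)/0.041508 = -2.838127
  θ̈ = (θ̇'−θ̇)/dt = (2.350651168−2.045221494)/0.041508 = 7.358333
  sinθ=0.321065, cosθ=0.947057
  F = (M+m)·ẍ + m·l·cosθ·θ̈ − m·l·sinθ·θ̇² = -3.072466 + 1.375695 − 0.265118 = -1.961889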